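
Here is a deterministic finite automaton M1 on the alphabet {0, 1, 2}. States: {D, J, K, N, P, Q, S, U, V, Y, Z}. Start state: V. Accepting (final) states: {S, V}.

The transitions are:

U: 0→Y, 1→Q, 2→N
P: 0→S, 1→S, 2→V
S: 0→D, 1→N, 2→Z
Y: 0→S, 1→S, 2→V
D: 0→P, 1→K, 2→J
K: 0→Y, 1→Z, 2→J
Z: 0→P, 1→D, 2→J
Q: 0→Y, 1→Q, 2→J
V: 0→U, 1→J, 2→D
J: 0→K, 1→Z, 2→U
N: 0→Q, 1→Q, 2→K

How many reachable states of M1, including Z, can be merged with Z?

5

All states are reachable from the start state.
P0 = {S,V} | {D,J,K,N,P,Q,U,Y,Z}.
Split {D,J,K,N,P,Q,U,Y,Z} by δ(·,0) → {D,J,K,N,Q,U,Z} and {P,Y}.
Split {D,J,K,N,Q,U,Z} by δ(·,0) → {D,K,Q,U,Z} and {J,N}.
No further refinement is possible. Final partition (4 blocks): {S,V} | {D,K,Q,U,Z} | {P,Y} | {J,N}.
The equivalence class containing Z is {D,K,Q,U,Z}, of size 5.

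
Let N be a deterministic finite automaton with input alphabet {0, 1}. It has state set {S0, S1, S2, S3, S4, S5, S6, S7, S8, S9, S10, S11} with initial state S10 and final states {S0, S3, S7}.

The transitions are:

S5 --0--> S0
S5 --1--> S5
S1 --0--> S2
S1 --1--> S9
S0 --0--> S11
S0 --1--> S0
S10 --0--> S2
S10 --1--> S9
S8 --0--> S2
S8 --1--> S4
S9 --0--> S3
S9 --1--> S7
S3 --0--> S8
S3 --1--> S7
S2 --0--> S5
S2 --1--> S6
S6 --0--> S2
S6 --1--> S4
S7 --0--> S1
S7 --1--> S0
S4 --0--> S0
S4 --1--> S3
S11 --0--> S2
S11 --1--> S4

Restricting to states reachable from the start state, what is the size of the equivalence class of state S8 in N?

Start with accepting vs non-accepting: {S0,S3,S7} | {S1,S2,S4,S5,S6,S8,S9,S10,S11}.
On input 0, block {S1,S2,S4,S5,S6,S8,S9,S10,S11} splits into {S1,S2,S6,S8,S10,S11} and {S4,S5,S9}.
On input 0, block {S1,S2,S6,S8,S10,S11} splits into {S1,S6,S8,S10,S11} and {S2}.
On input 1, block {S4,S5,S9} splits into {S4,S9} and {S5}.
No further refinement is possible. Final partition (5 blocks): {S0,S3,S7} | {S1,S6,S8,S10,S11} | {S4,S9} | {S2} | {S5}.
State S8 belongs to the block {S1,S6,S8,S10,S11}, which has 5 states.

5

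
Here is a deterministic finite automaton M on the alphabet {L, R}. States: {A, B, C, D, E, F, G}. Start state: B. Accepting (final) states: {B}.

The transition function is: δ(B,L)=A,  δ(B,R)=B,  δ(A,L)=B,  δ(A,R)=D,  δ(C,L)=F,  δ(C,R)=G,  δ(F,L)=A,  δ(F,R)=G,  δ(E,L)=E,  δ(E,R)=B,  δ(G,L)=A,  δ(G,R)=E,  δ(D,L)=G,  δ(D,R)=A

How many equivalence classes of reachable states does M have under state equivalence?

5

States {C,F} cannot be reached from the start state, so discard them.
Initial partition by acceptance: {B} | {A,D,E,G}.
Refine {A,D,E,G} on symbol L: members go to different blocks, giving {D,E,G} and {A}.
Refine {D,E,G} on symbol L: members go to different blocks, giving {D,E} and {G}.
Split {D,E} by δ(·,L) → {D} and {E}.
Stable partition: {B} | {D} | {A} | {G} | {E} — 5 equivalence classes.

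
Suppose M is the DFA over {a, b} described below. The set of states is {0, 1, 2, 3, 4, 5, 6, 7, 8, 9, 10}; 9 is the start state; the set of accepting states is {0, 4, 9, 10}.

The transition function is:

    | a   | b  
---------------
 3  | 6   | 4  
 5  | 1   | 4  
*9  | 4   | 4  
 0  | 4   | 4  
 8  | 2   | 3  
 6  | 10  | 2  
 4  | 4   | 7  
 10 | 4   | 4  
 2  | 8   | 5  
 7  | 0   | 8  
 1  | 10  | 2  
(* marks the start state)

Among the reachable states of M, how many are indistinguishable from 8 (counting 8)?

2

All states are reachable from the start state.
Start with accepting vs non-accepting: {0,4,9,10} | {1,2,3,5,6,7,8}.
On input b, block {0,4,9,10} splits into {0,9,10} and {4}.
On input a, block {1,2,3,5,6,7,8} splits into {2,3,5,8} and {1,6,7}.
Refine {2,3,5,8} on symbol a: members go to different blocks, giving {2,8} and {3,5}.
No further refinement is possible. Final partition (5 blocks): {0,9,10} | {2,8} | {4} | {1,6,7} | {3,5}.
The equivalence class containing 8 is {2,8}, of size 2.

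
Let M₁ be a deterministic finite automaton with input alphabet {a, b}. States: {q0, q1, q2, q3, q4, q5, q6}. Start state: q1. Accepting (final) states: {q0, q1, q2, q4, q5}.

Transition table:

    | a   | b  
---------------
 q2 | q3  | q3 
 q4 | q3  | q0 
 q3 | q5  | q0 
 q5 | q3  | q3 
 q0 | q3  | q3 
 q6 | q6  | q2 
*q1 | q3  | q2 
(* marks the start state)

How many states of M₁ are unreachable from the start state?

No path from q1 leads to q4, q6; the other 5 states are all reachable.

2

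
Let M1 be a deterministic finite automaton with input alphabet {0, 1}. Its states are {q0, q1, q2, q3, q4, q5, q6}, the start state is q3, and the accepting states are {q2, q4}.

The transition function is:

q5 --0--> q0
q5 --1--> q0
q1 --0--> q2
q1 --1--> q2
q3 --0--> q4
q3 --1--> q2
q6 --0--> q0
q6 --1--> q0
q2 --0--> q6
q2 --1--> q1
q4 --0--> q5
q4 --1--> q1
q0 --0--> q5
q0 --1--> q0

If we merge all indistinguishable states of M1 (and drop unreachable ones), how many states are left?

Every state is reachable, so we keep all 7.
Start with accepting vs non-accepting: {q2,q4} | {q0,q1,q3,q5,q6}.
On input 0, block {q0,q1,q3,q5,q6} splits into {q0,q5,q6} and {q1,q3}.
The partition is now stable with 3 blocks: {q2,q4} | {q0,q5,q6} | {q1,q3}.

3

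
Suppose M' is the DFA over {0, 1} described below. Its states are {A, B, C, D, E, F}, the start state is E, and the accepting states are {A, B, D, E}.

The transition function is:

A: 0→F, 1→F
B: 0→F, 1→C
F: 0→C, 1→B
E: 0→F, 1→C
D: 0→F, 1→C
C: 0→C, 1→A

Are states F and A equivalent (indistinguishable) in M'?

No

First remove the unreachable states {D}; 5 states remain.
Start with accepting vs non-accepting: {A,B,E} | {C,F}.
Stable partition: {A,B,E} | {C,F} — 2 equivalence classes.
F and A end up in different blocks, so they are distinguishable. For instance, the string 'ε' is accepted from only A.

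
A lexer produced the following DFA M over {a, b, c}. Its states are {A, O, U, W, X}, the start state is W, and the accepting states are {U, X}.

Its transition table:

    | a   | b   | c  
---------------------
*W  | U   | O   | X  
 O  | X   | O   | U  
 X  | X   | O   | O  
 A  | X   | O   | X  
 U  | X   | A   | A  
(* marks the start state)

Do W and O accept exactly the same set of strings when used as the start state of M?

Every state is reachable, so we keep all 5.
Initial partition by acceptance: {U,X} | {A,O,W}.
Stable partition: {U,X} | {A,O,W} — 2 equivalence classes.
W and O lie in the same block of the stable partition, so they are equivalent — no string distinguishes them.

Yes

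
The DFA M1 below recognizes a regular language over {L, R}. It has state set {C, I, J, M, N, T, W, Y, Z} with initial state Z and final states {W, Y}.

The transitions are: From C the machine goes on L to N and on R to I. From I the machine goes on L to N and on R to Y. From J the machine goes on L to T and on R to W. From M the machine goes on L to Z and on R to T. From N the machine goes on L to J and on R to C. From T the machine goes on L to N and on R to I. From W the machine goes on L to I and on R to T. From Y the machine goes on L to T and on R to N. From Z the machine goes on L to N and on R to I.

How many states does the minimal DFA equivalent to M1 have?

6

First remove the unreachable states {M}; 8 states remain.
Initial partition by acceptance: {W,Y} | {C,I,J,N,T,Z}.
Split {C,I,J,N,T,Z} by δ(·,R) → {C,N,T,Z} and {I,J}.
On input L, block {W,Y} splits into {Y} and {W}.
Refine {C,N,T,Z} on symbol L: members go to different blocks, giving {C,T,Z} and {N}.
Refine {I,J} on symbol L: members go to different blocks, giving {J} and {I}.
No further refinement is possible. Final partition (6 blocks): {Y} | {C,T,Z} | {J} | {W} | {N} | {I}.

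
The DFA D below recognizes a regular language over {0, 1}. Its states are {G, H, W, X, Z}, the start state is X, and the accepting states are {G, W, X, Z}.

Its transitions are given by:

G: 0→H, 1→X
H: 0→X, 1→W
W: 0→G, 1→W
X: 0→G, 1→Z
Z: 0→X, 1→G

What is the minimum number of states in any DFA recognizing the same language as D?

Every state is reachable, so we keep all 5.
Initial partition by acceptance: {G,W,X,Z} | {H}.
Split {G,W,X,Z} by δ(·,0) → {W,X,Z} and {G}.
On input 0, block {W,X,Z} splits into {W,X} and {Z}.
Refine {W,X} on symbol 1: members go to different blocks, giving {W} and {X}.
The partition is now stable with 5 blocks: {W} | {H} | {G} | {Z} | {X}.

5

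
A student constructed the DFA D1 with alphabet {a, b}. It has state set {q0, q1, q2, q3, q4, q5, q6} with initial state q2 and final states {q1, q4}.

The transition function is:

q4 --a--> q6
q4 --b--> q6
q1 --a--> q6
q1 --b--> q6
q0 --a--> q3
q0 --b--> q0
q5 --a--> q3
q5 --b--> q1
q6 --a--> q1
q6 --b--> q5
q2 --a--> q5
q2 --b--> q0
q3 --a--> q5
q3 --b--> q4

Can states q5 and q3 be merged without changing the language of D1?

Yes

Start with accepting vs non-accepting: {q1,q4} | {q0,q2,q3,q5,q6}.
On input a, block {q0,q2,q3,q5,q6} splits into {q0,q2,q3,q5} and {q6}.
On input b, block {q0,q2,q3,q5} splits into {q0,q2} and {q3,q5}.
Stable partition: {q1,q4} | {q0,q2} | {q6} | {q3,q5} — 4 equivalence classes.
q5 and q3 lie in the same block of the stable partition, so they are equivalent — no string distinguishes them.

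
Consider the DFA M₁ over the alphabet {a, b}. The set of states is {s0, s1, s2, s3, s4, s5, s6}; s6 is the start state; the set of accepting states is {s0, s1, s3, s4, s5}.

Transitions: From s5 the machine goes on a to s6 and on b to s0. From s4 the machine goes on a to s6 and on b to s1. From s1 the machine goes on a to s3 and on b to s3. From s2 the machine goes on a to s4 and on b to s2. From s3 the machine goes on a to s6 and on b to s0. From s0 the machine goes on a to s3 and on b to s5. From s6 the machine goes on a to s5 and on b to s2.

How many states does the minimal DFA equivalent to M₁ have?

Every state is reachable, so we keep all 7.
Start with accepting vs non-accepting: {s0,s1,s3,s4,s5} | {s2,s6}.
On input a, block {s0,s1,s3,s4,s5} splits into {s3,s4,s5} and {s0,s1}.
The partition is now stable with 3 blocks: {s3,s4,s5} | {s2,s6} | {s0,s1}.

3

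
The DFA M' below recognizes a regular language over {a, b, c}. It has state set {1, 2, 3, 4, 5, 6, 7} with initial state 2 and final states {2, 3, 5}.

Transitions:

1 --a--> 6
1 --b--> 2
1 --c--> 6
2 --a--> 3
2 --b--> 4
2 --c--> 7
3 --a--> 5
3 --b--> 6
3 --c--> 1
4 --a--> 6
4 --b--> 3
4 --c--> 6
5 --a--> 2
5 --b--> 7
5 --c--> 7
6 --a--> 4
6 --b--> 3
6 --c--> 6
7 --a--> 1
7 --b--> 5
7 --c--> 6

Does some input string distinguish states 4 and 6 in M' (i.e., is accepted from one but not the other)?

All states are reachable from the start state.
P0 = {2,3,5} | {1,4,6,7}.
No further refinement is possible. Final partition (2 blocks): {2,3,5} | {1,4,6,7}.
4 and 6 lie in the same block of the stable partition, so they are equivalent — no string distinguishes them.

No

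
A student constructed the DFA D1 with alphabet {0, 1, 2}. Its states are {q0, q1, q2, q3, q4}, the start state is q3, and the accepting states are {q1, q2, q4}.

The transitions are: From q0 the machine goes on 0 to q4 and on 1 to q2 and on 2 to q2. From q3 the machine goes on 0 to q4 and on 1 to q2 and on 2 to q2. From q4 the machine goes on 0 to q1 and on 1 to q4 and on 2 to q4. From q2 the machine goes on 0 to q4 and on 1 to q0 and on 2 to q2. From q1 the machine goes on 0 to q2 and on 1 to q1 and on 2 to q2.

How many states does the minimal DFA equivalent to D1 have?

Every state is reachable, so we keep all 5.
Start with accepting vs non-accepting: {q1,q2,q4} | {q0,q3}.
Refine {q1,q2,q4} on symbol 1: members go to different blocks, giving {q1,q4} and {q2}.
Refine {q1,q4} on symbol 0: members go to different blocks, giving {q1} and {q4}.
No further refinement is possible. Final partition (4 blocks): {q1} | {q0,q3} | {q2} | {q4}.

4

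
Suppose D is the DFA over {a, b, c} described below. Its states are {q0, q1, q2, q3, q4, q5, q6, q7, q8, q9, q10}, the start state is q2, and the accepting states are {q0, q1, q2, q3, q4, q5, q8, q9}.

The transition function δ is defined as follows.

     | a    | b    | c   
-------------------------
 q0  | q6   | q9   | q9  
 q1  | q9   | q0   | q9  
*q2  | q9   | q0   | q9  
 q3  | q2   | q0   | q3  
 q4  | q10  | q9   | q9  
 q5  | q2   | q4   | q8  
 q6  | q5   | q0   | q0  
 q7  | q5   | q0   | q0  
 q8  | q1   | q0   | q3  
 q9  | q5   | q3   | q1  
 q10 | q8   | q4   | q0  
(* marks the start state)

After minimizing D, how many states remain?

Reachable states from the start: {q0,q1,q2,q3,q4,q5,q6,q8,q9,q10}. Unreachable: {q7} — drop them.
P0 = {q0,q1,q2,q3,q4,q5,q8,q9} | {q6,q10}.
Refine {q0,q1,q2,q3,q4,q5,q8,q9} on symbol a: members go to different blocks, giving {q1,q2,q3,q5,q8,q9} and {q0,q4}.
Split {q1,q2,q3,q5,q8,q9} by δ(·,b) → {q1,q2,q3,q5,q8} and {q9}.
On input a, block {q1,q2,q3,q5,q8} splits into {q3,q5,q8} and {q1,q2}.
No further refinement is possible. Final partition (5 blocks): {q3,q5,q8} | {q6,q10} | {q0,q4} | {q9} | {q1,q2}.

5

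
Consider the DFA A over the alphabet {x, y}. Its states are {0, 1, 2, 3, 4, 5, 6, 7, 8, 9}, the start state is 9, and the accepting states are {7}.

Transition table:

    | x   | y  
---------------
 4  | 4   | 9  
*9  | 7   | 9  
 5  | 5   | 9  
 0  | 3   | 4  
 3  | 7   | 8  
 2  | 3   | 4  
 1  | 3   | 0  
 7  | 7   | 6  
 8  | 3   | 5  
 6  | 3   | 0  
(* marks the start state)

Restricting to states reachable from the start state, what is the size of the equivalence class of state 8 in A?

2

States {1,2} cannot be reached from the start state, so discard them.
Start with accepting vs non-accepting: {7} | {0,3,4,5,6,8,9}.
Refine {0,3,4,5,6,8,9} on symbol x: members go to different blocks, giving {0,4,5,6,8} and {3,9}.
Split {0,4,5,6,8} by δ(·,x) → {0,6,8} and {4,5}.
On input y, block {0,6,8} splits into {0,8} and {6}.
Split {3,9} by δ(·,y) → {3} and {9}.
No further refinement is possible. Final partition (6 blocks): {7} | {0,8} | {3} | {4,5} | {6} | {9}.
The equivalence class containing 8 is {0,8}, of size 2.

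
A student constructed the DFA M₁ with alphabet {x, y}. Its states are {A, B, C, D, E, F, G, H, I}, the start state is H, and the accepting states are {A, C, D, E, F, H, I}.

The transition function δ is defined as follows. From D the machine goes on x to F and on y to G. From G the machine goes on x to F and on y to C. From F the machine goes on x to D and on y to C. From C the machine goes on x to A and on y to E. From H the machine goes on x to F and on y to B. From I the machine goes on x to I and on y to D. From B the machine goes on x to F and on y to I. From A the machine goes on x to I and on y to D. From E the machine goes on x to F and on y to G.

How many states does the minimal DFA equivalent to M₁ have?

Start with accepting vs non-accepting: {A,C,D,E,F,H,I} | {B,G}.
Split {A,C,D,E,F,H,I} by δ(·,y) → {A,C,F,I} and {D,E,H}.
Split {A,C,F,I} by δ(·,x) → {A,C,I} and {F}.
Stable partition: {A,C,I} | {B,G} | {D,E,H} | {F} — 4 equivalence classes.

4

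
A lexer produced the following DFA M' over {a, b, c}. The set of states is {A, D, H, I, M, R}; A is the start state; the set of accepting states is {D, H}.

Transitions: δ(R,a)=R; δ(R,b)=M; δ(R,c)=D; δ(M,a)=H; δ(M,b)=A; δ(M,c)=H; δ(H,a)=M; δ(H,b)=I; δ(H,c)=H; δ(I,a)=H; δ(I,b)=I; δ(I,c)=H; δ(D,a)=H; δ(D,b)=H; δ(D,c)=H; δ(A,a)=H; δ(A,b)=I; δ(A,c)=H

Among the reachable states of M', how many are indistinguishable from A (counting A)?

States {D,R} cannot be reached from the start state, so discard them.
Start with accepting vs non-accepting: {H} | {A,I,M}.
No further refinement is possible. Final partition (2 blocks): {H} | {A,I,M}.
State A belongs to the block {A,I,M}, which has 3 states.

3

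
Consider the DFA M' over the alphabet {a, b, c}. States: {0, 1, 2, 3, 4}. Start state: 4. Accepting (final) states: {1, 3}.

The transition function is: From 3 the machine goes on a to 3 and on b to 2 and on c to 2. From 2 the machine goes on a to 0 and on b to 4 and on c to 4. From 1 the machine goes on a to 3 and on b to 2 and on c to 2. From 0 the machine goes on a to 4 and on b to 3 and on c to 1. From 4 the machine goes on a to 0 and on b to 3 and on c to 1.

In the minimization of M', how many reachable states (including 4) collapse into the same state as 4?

Initial partition by acceptance: {1,3} | {0,2,4}.
Split {0,2,4} by δ(·,b) → {0,4} and {2}.
Stable partition: {1,3} | {0,4} | {2} — 3 equivalence classes.
State 4 belongs to the block {0,4}, which has 2 states.

2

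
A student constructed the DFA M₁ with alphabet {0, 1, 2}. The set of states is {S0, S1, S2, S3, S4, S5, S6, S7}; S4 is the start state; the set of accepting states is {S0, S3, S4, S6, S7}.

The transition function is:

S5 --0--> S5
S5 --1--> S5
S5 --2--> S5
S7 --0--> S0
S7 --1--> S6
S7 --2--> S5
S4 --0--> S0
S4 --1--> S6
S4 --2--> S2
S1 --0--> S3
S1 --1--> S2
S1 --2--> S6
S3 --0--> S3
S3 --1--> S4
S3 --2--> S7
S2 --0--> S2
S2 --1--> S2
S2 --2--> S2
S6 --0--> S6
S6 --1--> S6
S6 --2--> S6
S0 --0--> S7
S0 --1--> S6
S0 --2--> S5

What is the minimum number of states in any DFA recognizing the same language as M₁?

States {S1,S3} cannot be reached from the start state, so discard them.
Initial partition by acceptance: {S0,S4,S6,S7} | {S2,S5}.
On input 2, block {S0,S4,S6,S7} splits into {S0,S4,S7} and {S6}.
The partition is now stable with 3 blocks: {S0,S4,S7} | {S2,S5} | {S6}.

3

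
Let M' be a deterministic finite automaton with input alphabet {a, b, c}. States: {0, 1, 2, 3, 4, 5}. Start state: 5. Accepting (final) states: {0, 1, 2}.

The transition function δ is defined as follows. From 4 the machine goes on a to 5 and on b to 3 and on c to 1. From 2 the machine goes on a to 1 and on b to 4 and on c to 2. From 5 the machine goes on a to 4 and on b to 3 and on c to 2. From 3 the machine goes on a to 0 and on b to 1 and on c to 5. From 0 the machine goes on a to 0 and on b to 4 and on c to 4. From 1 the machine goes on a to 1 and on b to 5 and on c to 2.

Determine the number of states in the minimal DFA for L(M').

Every state is reachable, so we keep all 6.
P0 = {0,1,2} | {3,4,5}.
On input c, block {0,1,2} splits into {1,2} and {0}.
Refine {3,4,5} on symbol a: members go to different blocks, giving {4,5} and {3}.
Stable partition: {1,2} | {4,5} | {0} | {3} — 4 equivalence classes.

4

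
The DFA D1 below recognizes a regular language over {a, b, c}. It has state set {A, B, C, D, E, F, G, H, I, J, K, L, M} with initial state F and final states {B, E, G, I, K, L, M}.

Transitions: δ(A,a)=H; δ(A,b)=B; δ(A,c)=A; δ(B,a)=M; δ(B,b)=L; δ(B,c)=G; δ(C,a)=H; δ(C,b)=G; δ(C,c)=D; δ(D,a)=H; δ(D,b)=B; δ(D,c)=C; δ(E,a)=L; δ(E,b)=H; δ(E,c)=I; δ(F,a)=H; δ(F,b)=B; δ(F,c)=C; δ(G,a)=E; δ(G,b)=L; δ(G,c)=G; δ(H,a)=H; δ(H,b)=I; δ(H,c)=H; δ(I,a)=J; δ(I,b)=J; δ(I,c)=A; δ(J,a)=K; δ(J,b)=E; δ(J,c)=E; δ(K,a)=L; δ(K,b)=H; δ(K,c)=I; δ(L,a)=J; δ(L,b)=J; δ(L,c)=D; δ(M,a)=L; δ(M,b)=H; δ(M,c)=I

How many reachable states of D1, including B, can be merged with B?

2

All states are reachable from the start state.
Initial partition by acceptance: {B,E,G,I,K,L,M} | {A,C,D,F,H,J}.
Refine {B,E,G,I,K,L,M} on symbol a: members go to different blocks, giving {B,E,G,K,M} and {I,L}.
Split {B,E,G,K,M} by δ(·,a) → {E,K,M} and {B,G}.
On input a, block {A,C,D,F,H,J} splits into {A,C,D,F,H} and {J}.
Refine {A,C,D,F,H} on symbol b: members go to different blocks, giving {A,C,D,F} and {H}.
Stable partition: {E,K,M} | {A,C,D,F} | {I,L} | {B,G} | {J} | {H} — 6 equivalence classes.
State B belongs to the block {B,G}, which has 2 states.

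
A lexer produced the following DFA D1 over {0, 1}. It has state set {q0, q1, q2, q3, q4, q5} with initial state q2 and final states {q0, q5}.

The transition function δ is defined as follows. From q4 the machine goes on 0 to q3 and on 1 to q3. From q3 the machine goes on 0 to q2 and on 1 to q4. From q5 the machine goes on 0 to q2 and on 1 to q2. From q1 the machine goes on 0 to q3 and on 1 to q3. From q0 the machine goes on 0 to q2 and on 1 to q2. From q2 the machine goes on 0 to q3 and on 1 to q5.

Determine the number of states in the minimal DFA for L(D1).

4

First remove the unreachable states {q0,q1}; 4 states remain.
P0 = {q5} | {q2,q3,q4}.
Split {q2,q3,q4} by δ(·,1) → {q3,q4} and {q2}.
Split {q3,q4} by δ(·,0) → {q3} and {q4}.
No further refinement is possible. Final partition (4 blocks): {q5} | {q3} | {q2} | {q4}.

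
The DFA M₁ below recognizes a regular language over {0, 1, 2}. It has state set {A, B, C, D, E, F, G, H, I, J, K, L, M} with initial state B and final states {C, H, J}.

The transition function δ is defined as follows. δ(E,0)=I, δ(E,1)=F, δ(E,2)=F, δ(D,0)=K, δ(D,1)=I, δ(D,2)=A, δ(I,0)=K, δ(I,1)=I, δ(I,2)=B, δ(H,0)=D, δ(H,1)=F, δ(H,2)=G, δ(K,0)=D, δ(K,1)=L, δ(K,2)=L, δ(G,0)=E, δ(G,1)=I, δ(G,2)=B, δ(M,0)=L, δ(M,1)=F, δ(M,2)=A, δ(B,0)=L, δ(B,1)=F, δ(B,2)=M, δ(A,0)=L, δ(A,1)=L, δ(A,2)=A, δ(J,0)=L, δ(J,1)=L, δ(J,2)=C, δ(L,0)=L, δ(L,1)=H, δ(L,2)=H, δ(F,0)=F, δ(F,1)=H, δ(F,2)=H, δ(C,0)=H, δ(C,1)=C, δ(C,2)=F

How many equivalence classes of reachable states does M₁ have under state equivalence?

Reachable states from the start: {A,B,D,E,F,G,H,I,K,L,M}. Unreachable: {C,J} — drop them.
Start with accepting vs non-accepting: {H} | {A,B,D,E,F,G,I,K,L,M}.
Refine {A,B,D,E,F,G,I,K,L,M} on symbol 1: members go to different blocks, giving {A,B,D,E,G,I,K,M} and {F,L}.
Split {A,B,D,E,G,I,K,M} by δ(·,0) → {D,E,G,I,K} and {A,B,M}.
Refine {D,E,G,I,K} on symbol 1: members go to different blocks, giving {D,G,I} and {E,K}.
No further refinement is possible. Final partition (5 blocks): {H} | {D,G,I} | {F,L} | {A,B,M} | {E,K}.

5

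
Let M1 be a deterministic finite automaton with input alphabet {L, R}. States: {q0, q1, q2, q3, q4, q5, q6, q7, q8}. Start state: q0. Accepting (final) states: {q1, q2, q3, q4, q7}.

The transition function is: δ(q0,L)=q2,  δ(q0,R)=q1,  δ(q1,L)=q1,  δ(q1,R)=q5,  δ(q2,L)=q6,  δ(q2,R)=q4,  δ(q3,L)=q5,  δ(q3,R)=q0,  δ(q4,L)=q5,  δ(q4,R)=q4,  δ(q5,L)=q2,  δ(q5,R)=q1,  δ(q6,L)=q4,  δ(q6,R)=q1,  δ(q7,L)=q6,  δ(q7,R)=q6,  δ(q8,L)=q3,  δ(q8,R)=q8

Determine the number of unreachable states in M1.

3

No path from q0 leads to q3, q7, q8; the other 6 states are all reachable.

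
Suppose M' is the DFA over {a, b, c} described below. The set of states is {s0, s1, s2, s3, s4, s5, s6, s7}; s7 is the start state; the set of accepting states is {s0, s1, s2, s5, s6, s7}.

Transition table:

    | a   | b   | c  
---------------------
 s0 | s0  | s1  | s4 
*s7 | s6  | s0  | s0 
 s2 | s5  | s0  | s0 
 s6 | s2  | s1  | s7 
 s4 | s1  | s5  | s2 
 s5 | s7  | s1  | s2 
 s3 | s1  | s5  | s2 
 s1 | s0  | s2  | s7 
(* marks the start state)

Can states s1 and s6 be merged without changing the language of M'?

No

States {s3} cannot be reached from the start state, so discard them.
Start with accepting vs non-accepting: {s0,s1,s2,s5,s6,s7} | {s4}.
Refine {s0,s1,s2,s5,s6,s7} on symbol c: members go to different blocks, giving {s1,s2,s5,s6,s7} and {s0}.
Refine {s1,s2,s5,s6,s7} on symbol a: members go to different blocks, giving {s2,s5,s6,s7} and {s1}.
On input b, block {s2,s5,s6,s7} splits into {s2,s7} and {s5,s6}.
Stable partition: {s2,s7} | {s4} | {s0} | {s1} | {s5,s6} — 5 equivalence classes.
s1 and s6 end up in different blocks, so they are distinguishable. For instance, the string 'ac' is accepted from only s6.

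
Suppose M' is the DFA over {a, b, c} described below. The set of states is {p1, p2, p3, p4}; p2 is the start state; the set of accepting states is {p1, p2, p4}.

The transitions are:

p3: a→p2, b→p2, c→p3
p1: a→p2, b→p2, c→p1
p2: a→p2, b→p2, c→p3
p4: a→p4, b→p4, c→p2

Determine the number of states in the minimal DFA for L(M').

First remove the unreachable states {p1,p4}; 2 states remain.
Initial partition by acceptance: {p2} | {p3}.
No further refinement is possible. Final partition (2 blocks): {p2} | {p3}.

2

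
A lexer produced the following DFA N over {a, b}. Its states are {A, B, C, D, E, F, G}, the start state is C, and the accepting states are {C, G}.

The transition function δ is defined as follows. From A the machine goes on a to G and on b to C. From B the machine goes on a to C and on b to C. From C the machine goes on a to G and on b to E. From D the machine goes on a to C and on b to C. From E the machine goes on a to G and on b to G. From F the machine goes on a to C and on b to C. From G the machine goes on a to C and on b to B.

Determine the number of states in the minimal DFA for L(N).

First remove the unreachable states {A,D,F}; 4 states remain.
Initial partition by acceptance: {C,G} | {B,E}.
Stable partition: {C,G} | {B,E} — 2 equivalence classes.

2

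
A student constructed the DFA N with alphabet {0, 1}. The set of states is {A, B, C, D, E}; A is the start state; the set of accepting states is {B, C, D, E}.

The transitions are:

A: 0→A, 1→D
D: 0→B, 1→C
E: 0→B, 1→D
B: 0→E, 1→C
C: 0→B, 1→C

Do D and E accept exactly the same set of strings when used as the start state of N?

P0 = {B,C,D,E} | {A}.
Stable partition: {B,C,D,E} | {A} — 2 equivalence classes.
D and E lie in the same block of the stable partition, so they are equivalent — no string distinguishes them.

Yes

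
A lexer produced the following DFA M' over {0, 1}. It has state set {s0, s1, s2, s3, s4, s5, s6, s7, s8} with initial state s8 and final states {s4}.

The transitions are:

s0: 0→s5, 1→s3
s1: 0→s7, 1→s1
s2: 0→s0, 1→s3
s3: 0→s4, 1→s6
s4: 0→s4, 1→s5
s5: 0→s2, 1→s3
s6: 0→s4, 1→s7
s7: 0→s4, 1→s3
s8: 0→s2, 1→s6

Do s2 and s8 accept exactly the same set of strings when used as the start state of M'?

States {s1} cannot be reached from the start state, so discard them.
Initial partition by acceptance: {s4} | {s0,s2,s3,s5,s6,s7,s8}.
On input 0, block {s0,s2,s3,s5,s6,s7,s8} splits into {s0,s2,s5,s8} and {s3,s6,s7}.
The partition is now stable with 3 blocks: {s4} | {s0,s2,s5,s8} | {s3,s6,s7}.
s2 and s8 lie in the same block of the stable partition, so they are equivalent — no string distinguishes them.

Yes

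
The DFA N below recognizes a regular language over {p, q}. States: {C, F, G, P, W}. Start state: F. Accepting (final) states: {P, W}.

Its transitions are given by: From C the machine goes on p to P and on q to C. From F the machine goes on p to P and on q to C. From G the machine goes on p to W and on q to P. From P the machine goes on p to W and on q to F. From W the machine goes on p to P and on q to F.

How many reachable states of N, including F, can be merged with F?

2

Reachable states from the start: {C,F,P,W}. Unreachable: {G} — drop them.
Start with accepting vs non-accepting: {P,W} | {C,F}.
No further refinement is possible. Final partition (2 blocks): {P,W} | {C,F}.
State F belongs to the block {C,F}, which has 2 states.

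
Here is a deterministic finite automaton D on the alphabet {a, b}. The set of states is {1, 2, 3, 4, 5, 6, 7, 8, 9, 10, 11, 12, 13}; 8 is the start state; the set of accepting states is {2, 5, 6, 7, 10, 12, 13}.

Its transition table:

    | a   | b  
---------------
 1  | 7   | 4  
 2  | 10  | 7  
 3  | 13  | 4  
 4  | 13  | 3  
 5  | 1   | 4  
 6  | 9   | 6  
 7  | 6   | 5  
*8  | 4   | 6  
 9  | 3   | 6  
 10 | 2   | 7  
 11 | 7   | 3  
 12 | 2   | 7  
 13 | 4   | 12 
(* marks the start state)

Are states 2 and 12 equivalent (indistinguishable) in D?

First remove the unreachable states {11}; 12 states remain.
Initial partition by acceptance: {2,5,6,7,10,12,13} | {1,3,4,8,9}.
Refine {2,5,6,7,10,12,13} on symbol a: members go to different blocks, giving {2,7,10,12} and {5,6,13}.
Refine {2,7,10,12} on symbol a: members go to different blocks, giving {2,10,12} and {7}.
Refine {1,3,4,8,9} on symbol a: members go to different blocks, giving {3,4} and {8,9} and {1}.
Refine {5,6,13} on symbol a: members go to different blocks, giving {5} and {6} and {13}.
Stable partition: {2,10,12} | {3,4} | {5} | {7} | {8,9} | {1} | {6} | {13} — 8 equivalence classes.
2 and 12 lie in the same block of the stable partition, so they are equivalent — no string distinguishes them.

Yes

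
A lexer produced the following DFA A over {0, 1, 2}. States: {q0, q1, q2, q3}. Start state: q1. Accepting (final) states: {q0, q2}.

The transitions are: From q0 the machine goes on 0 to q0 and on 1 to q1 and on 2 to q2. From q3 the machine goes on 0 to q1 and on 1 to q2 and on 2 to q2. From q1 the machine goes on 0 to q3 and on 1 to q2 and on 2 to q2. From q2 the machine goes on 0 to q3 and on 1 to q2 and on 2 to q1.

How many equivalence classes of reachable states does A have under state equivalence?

Reachable states from the start: {q1,q2,q3}. Unreachable: {q0} — drop them.
P0 = {q2} | {q1,q3}.
No further refinement is possible. Final partition (2 blocks): {q2} | {q1,q3}.

2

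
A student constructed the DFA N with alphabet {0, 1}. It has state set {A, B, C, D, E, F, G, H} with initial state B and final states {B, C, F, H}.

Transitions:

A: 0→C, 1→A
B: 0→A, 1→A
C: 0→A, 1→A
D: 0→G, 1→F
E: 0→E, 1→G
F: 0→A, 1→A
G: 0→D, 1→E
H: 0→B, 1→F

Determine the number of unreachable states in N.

5

BFS from B reaches {A, B, C}; the 5 state(s) D, E, F, G, H are never visited.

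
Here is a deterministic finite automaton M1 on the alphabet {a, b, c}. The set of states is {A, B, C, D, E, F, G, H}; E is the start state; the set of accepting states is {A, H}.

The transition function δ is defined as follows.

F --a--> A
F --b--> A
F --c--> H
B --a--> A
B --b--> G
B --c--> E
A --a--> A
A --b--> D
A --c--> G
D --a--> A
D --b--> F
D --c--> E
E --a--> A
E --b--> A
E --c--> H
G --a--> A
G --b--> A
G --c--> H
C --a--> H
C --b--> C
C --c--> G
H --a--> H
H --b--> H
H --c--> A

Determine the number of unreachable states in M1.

No path from E leads to B, C; the other 6 states are all reachable.

2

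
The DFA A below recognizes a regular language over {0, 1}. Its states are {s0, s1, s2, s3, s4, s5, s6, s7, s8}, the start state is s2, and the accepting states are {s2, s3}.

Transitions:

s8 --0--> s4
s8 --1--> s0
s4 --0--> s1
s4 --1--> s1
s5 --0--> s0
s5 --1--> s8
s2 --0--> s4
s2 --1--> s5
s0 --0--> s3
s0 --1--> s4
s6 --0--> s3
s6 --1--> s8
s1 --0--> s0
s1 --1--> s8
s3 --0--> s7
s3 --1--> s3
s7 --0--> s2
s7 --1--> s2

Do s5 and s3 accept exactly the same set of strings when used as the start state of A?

Reachable states from the start: {s0,s1,s2,s3,s4,s5,s7,s8}. Unreachable: {s6} — drop them.
Initial partition by acceptance: {s2,s3} | {s0,s1,s4,s5,s7,s8}.
Refine {s2,s3} on symbol 1: members go to different blocks, giving {s2} and {s3}.
Split {s0,s1,s4,s5,s7,s8} by δ(·,0) → {s1,s4,s5,s8} and {s0} and {s7}.
On input 0, block {s1,s4,s5,s8} splits into {s1,s5} and {s4,s8}.
Refine {s4,s8} on symbol 0: members go to different blocks, giving {s4} and {s8}.
Stable partition: {s2} | {s1,s5} | {s3} | {s0} | {s7} | {s4} | {s8} — 7 equivalence classes.
s5 and s3 end up in different blocks, so they are distinguishable. For instance, the string 'ε' is accepted from only s3.

No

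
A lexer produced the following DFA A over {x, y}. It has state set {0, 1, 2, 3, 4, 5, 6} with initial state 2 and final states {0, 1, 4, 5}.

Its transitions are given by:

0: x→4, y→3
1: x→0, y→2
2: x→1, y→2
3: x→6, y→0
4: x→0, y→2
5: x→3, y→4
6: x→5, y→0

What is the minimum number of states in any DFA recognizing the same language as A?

All states are reachable from the start state.
Start with accepting vs non-accepting: {0,1,4,5} | {2,3,6}.
Split {0,1,4,5} by δ(·,x) → {0,1,4} and {5}.
Split {2,3,6} by δ(·,x) → {2} and {3} and {6}.
On input y, block {0,1,4} splits into {1,4} and {0}.
The partition is now stable with 6 blocks: {1,4} | {2} | {5} | {3} | {6} | {0}.

6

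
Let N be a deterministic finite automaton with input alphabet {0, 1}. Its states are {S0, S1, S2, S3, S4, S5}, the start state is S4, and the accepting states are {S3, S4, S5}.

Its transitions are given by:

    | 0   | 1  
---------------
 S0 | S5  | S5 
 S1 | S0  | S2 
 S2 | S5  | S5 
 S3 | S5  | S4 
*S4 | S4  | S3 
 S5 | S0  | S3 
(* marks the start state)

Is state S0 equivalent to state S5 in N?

No

First remove the unreachable states {S1,S2}; 4 states remain.
Initial partition by acceptance: {S3,S4,S5} | {S0}.
Refine {S3,S4,S5} on symbol 0: members go to different blocks, giving {S3,S4} and {S5}.
Refine {S3,S4} on symbol 0: members go to different blocks, giving {S3} and {S4}.
The partition is now stable with 4 blocks: {S3} | {S0} | {S5} | {S4}.
S0 and S5 end up in different blocks, so they are distinguishable. For instance, the string 'ε' is accepted from only S5.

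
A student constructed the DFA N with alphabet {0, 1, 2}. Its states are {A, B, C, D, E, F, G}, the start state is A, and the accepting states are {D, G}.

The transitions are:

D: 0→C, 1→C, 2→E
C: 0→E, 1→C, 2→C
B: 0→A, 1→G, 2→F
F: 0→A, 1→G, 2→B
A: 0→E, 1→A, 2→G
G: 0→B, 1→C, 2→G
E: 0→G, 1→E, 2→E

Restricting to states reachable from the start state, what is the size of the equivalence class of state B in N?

2

Reachable states from the start: {A,B,C,E,F,G}. Unreachable: {D} — drop them.
P0 = {G} | {A,B,C,E,F}.
Split {A,B,C,E,F} by δ(·,0) → {A,B,C,F} and {E}.
Split {A,B,C,F} by δ(·,0) → {A,C} and {B,F}.
Refine {A,C} on symbol 2: members go to different blocks, giving {A} and {C}.
Stable partition: {G} | {A} | {E} | {B,F} | {C} — 5 equivalence classes.
State B belongs to the block {B,F}, which has 2 states.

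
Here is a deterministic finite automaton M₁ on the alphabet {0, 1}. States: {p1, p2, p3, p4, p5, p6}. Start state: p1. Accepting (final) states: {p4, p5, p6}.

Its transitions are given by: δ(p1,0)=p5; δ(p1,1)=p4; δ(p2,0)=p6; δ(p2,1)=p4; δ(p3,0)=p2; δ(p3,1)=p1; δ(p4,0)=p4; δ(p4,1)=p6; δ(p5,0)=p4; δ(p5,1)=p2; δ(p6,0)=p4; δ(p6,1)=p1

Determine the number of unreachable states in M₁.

No path from p1 leads to p3; the other 5 states are all reachable.

1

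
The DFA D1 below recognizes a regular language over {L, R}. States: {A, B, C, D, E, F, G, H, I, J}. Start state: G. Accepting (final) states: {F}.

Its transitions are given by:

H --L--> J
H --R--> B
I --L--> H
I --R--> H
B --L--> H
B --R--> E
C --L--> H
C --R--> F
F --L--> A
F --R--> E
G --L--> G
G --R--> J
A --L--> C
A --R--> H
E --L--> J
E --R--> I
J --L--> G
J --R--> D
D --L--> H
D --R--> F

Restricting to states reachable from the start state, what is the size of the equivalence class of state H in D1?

2

P0 = {F} | {A,B,C,D,E,G,H,I,J}.
Split {A,B,C,D,E,G,H,I,J} by δ(·,R) → {A,B,E,G,H,I,J} and {C,D}.
Refine {A,B,E,G,H,I,J} on symbol L: members go to different blocks, giving {B,E,G,H,I,J} and {A}.
On input R, block {B,E,G,H,I,J} splits into {B,E,G,H,I} and {J}.
Refine {B,E,G,H,I} on symbol L: members go to different blocks, giving {B,G,I} and {E,H}.
On input L, block {B,G,I} splits into {B,I} and {G}.
No further refinement is possible. Final partition (7 blocks): {F} | {B,I} | {C,D} | {A} | {J} | {E,H} | {G}.
State H belongs to the block {E,H}, which has 2 states.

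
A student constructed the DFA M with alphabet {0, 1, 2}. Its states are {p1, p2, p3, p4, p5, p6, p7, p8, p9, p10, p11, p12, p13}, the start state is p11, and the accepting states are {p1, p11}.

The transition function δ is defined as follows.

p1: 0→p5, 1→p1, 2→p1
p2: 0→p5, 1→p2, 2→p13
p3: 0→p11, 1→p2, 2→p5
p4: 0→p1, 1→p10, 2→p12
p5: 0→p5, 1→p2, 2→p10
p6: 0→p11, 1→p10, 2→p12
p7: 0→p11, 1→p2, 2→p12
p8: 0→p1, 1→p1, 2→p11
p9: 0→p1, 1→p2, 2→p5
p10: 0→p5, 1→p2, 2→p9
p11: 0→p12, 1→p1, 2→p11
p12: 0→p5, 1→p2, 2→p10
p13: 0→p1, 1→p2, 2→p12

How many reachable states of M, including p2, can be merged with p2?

2

First remove the unreachable states {p3,p4,p6,p7,p8}; 8 states remain.
Initial partition by acceptance: {p1,p11} | {p2,p5,p9,p10,p12,p13}.
Refine {p2,p5,p9,p10,p12,p13} on symbol 0: members go to different blocks, giving {p2,p5,p10,p12} and {p9,p13}.
Split {p2,p5,p10,p12} by δ(·,2) → {p2,p10} and {p5,p12}.
No further refinement is possible. Final partition (4 blocks): {p1,p11} | {p2,p10} | {p9,p13} | {p5,p12}.
State p2 belongs to the block {p2,p10}, which has 2 states.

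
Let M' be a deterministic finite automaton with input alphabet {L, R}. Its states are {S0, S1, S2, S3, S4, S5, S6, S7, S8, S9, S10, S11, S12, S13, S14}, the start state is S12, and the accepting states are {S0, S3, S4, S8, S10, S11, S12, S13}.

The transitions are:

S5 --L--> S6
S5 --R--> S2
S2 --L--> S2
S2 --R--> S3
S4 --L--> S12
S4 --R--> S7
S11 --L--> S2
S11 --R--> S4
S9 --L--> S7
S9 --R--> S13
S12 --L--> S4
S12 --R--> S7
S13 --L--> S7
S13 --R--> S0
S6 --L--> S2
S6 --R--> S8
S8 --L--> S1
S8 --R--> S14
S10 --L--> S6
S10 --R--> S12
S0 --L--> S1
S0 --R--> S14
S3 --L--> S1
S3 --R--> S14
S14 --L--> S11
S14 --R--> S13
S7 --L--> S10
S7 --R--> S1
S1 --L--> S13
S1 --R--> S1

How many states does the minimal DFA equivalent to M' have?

States {S5,S9} cannot be reached from the start state, so discard them.
Initial partition by acceptance: {S0,S3,S4,S8,S10,S11,S12,S13} | {S1,S2,S6,S7,S14}.
Split {S0,S3,S4,S8,S10,S11,S12,S13} by δ(·,L) → {S0,S3,S8,S10,S11,S13} and {S4,S12}.
Split {S0,S3,S8,S10,S11,S13} by δ(·,R) → {S0,S3,S8} and {S10,S11} and {S13}.
Refine {S1,S2,S6,S7,S14} on symbol L: members go to different blocks, giving {S2,S6} and {S7,S14} and {S1}.
On input R, block {S7,S14} splits into {S7} and {S14}.
The partition is now stable with 8 blocks: {S0,S3,S8} | {S2,S6} | {S4,S12} | {S10,S11} | {S13} | {S7} | {S1} | {S14}.

8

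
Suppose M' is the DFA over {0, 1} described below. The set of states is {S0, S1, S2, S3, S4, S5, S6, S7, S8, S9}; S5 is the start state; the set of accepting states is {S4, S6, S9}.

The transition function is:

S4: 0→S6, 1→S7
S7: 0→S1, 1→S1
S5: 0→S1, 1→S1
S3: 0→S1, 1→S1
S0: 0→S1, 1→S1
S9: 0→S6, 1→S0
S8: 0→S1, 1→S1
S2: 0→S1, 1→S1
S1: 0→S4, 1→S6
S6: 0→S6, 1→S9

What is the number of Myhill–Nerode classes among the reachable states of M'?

4

First remove the unreachable states {S2,S3,S8}; 7 states remain.
P0 = {S4,S6,S9} | {S0,S1,S5,S7}.
On input 1, block {S4,S6,S9} splits into {S4,S9} and {S6}.
On input 0, block {S0,S1,S5,S7} splits into {S0,S5,S7} and {S1}.
The partition is now stable with 4 blocks: {S4,S9} | {S0,S5,S7} | {S6} | {S1}.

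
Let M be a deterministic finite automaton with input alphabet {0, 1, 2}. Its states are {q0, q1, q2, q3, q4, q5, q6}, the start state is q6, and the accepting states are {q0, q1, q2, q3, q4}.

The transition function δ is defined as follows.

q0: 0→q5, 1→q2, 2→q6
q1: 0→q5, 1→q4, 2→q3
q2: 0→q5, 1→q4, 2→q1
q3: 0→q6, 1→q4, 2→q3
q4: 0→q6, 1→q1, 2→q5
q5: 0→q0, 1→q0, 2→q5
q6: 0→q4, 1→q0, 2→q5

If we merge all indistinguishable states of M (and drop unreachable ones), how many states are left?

Every state is reachable, so we keep all 7.
P0 = {q0,q1,q2,q3,q4} | {q5,q6}.
On input 2, block {q0,q1,q2,q3,q4} splits into {q1,q2,q3} and {q0,q4}.
The partition is now stable with 3 blocks: {q1,q2,q3} | {q5,q6} | {q0,q4}.

3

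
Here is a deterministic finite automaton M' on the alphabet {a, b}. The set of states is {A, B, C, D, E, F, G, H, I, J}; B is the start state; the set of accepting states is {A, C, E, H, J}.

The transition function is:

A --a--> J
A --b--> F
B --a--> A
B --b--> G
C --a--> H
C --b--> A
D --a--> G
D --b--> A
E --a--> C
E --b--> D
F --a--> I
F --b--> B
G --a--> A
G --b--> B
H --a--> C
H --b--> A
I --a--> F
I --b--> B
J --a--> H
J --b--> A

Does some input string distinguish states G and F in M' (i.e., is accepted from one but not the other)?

Yes

First remove the unreachable states {D,E}; 8 states remain.
Start with accepting vs non-accepting: {A,C,H,J} | {B,F,G,I}.
On input b, block {A,C,H,J} splits into {C,H,J} and {A}.
On input a, block {B,F,G,I} splits into {B,G} and {F,I}.
Stable partition: {C,H,J} | {B,G} | {A} | {F,I} — 4 equivalence classes.
G and F end up in different blocks, so they are distinguishable. For instance, the string 'a' is accepted from only G.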